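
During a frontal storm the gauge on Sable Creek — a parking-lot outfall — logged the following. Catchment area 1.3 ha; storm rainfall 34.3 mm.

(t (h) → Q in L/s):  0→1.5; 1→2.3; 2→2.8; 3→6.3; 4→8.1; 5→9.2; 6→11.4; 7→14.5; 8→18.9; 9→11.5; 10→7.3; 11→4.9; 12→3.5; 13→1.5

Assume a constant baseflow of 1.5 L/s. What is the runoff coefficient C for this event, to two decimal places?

C ≈ 0.67

ΣQ_DR = 82.70 L/s; V = ΣQ_DR·Δt = 2.977 × 10^5 L.
Runoff depth d = V / A = 22.90 mm.
C = d / P = 22.90 / 34.3 = 0.67.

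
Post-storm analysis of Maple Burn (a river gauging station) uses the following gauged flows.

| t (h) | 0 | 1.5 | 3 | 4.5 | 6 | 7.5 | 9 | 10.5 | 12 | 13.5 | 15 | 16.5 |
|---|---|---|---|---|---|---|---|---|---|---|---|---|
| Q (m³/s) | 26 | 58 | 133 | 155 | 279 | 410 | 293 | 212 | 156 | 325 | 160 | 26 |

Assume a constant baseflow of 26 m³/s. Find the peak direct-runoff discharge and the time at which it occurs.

Subtracting baseflow gives direct-runoff ordinates: 0.0, 32.0, 107.0, 129.0, 253.0, 384.0, 267.0, 186.0, 130.0, 299.0, 134.0, 0.0 m³/s.
The maximum is 384.0 m³/s, occurring at the reading for t = 7.5 h.

Q_p = 384.0 m³/s at t = 7.5 h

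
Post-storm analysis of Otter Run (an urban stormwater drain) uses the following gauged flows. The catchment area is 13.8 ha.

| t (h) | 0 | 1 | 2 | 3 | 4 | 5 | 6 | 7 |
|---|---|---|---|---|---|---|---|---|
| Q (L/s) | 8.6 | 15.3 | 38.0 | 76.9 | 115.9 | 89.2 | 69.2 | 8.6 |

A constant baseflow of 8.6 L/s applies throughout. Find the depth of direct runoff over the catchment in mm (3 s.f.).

d ≈ 9.21 mm

Direct runoff: 0.0, 6.7, 29.4, 68.3, 107.3, 80.6, 60.6, 0.0 L/s; ΣQ_DR = 352.9 L/s.
V = ΣQ_DR · Δt = 352.9 × 3600 s = 1.270 × 10^6 L.
Over A = 13.8 ha, depth = V / A = 9.21 mm.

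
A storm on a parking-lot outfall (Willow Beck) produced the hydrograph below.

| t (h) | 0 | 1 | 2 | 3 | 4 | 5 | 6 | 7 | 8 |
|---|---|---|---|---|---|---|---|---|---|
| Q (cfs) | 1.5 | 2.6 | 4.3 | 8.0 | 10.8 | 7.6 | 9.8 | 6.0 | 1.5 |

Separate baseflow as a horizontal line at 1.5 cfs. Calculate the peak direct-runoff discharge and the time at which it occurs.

Subtracting baseflow gives direct-runoff ordinates: 0.0, 1.1, 2.8, 6.5, 9.3, 6.1, 8.3, 4.5, 0.0 cfs.
The maximum is 9.3 cfs, occurring at the reading for t = 4 h.

Q_p = 9.3 cfs at t = 4 h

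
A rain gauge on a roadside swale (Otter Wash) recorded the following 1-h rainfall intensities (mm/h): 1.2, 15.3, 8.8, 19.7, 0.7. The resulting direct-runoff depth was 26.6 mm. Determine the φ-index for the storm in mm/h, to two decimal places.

φ ≈ 5.73 mm/h

Only the 3 blocks with intensity above φ contribute runoff: 15.3, 8.8, 19.7 mm/h.
Σ(I−φ)·Δt = d  ⇒  (15.3+8.8+19.7 − 3φ)·1 = 26.6
φ = (43.80 − 26.6/1) / 3 = 5.73 mm/h.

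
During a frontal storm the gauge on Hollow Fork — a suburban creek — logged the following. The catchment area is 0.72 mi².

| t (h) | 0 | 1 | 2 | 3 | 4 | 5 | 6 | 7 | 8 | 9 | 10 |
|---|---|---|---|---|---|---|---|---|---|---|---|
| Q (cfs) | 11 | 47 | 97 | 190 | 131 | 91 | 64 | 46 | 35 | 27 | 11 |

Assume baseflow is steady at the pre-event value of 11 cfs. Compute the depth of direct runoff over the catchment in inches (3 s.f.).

Direct runoff: 0.0, 36.0, 86.0, 179.0, 120.0, 80.0, 53.0, 35.0, 24.0, 16.0, 0.0 cfs; ΣQ_DR = 629.0 cfs.
V = ΣQ_DR · Δt = 629.0 × 3600 s = 2.264 × 10^6 ft³.
Over A = 0.72 mi², depth = V / A = 1.35 in.

d ≈ 1.35 in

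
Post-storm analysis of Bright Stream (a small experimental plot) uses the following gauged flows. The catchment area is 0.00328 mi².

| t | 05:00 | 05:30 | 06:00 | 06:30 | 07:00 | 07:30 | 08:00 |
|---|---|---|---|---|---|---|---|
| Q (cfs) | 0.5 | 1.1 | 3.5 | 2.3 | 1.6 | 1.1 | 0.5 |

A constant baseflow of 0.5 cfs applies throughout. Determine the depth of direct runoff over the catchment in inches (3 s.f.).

d ≈ 1.68 in

Direct runoff: 0.0, 0.6, 3.0, 1.8, 1.1, 0.6, 0.0 cfs; ΣQ_DR = 7.100 cfs.
V = ΣQ_DR · Δt = 7.100 × 1800 s = 12780 ft³.
Over A = 0.00328 mi², depth = V / A = 1.68 in.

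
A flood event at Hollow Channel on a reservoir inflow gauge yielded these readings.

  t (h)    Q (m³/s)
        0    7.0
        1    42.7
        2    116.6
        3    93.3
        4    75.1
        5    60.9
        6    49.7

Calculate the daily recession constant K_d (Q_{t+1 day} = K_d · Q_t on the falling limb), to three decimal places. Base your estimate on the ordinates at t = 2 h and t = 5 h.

Between t = 2 h and t = 5 h the flow falls from 116.6 to 60.9 m³/s over 3×1 h = 3 h.
Per-interval ratio K = (60.9/116.6)^(1/3) = 0.8053; K_d = K^(24/1) = 0.006.

K_d ≈ 0.006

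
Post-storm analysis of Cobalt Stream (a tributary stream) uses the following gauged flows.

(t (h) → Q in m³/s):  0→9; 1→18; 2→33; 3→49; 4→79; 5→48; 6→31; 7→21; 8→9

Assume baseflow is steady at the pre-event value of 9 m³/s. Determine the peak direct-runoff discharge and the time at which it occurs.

Q_p = 70.0 m³/s at t = 4 h

Subtracting baseflow gives direct-runoff ordinates: 0.0, 9.0, 24.0, 40.0, 70.0, 39.0, 22.0, 12.0, 0.0 m³/s.
The maximum is 70.0 m³/s, occurring at the reading for t = 4 h.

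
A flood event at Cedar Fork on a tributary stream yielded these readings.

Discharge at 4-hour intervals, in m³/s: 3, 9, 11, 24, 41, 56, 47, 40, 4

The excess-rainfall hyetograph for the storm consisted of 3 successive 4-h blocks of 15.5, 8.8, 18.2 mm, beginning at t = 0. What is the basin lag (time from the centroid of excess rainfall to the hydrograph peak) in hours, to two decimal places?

t_L ≈ 13.75 h

Centroid of excess rainfall: t_c = Σ P_i·t̄_i / ΣP_i = 6.2541 h (block centres at 2, 6, 10 h).
Hydrograph peak occurs at t = 20 h, so basin lag t_L = 20 − 6.2541 = 13.75 h.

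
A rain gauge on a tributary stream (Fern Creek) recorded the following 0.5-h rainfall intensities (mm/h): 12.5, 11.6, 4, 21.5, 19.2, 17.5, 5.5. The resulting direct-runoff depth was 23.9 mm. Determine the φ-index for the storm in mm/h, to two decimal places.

φ ≈ 6.90 mm/h

Only the 5 blocks with intensity above φ contribute runoff: 12.5, 11.6, 21.5, 19.2, 17.5 mm/h.
Σ(I−φ)·Δt = d  ⇒  (12.5+11.6+21.5+19.2+17.5 − 5φ)·0.5 = 23.9
φ = (82.30 − 23.9/0.5) / 5 = 6.90 mm/h.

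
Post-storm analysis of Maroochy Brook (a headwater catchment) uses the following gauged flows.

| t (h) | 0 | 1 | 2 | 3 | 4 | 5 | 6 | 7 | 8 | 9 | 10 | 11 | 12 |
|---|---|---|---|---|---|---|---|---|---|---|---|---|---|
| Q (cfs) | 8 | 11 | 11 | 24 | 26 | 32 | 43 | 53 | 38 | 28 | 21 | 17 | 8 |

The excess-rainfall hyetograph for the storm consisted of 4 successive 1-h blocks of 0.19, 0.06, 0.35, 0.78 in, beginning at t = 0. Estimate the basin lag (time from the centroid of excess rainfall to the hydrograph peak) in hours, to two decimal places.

Centroid of excess rainfall: t_c = Σ P_i·t̄_i / ΣP_i = 2.7464 h (block centres at 0.5, 1.5, 2.5, 3.5 h).
Hydrograph peak occurs at t = 7 h, so basin lag t_L = 7 − 2.7464 = 4.25 h.

t_L ≈ 4.25 h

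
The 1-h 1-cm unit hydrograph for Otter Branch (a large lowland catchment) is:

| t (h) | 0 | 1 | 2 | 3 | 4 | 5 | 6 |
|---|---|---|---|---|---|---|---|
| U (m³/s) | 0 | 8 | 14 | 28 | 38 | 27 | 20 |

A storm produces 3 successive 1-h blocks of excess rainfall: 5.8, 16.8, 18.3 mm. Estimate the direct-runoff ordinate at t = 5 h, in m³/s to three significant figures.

By discrete convolution, Q_j = Σ (P_i / 10 mm) · U_{j−i}.
At t = 5 h (j=5): Q = (5.8/10)·27 + (16.8/10)·38 + (18.3/10)·28 = 131 m³/s.

Q ≈ 131 m³/s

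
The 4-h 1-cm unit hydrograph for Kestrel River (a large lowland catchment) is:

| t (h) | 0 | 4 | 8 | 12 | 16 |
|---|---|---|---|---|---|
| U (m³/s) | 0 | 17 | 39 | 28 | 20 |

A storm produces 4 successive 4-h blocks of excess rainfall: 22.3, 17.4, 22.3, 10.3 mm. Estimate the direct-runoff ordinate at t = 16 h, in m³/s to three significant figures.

Q ≈ 198 m³/s

By discrete convolution, Q_j = Σ (P_i / 10 mm) · U_{j−i}.
At t = 16 h (j=4): Q = (22.3/10)·20 + (17.4/10)·28 + (22.3/10)·39 + (10.3/10)·17 = 198 m³/s.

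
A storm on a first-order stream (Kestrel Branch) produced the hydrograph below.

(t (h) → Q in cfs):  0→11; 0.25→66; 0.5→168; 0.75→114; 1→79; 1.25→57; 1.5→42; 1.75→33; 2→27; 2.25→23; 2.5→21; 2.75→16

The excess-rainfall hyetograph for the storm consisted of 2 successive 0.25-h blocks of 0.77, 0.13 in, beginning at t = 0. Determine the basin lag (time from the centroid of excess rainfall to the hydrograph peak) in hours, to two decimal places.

t_L ≈ 0.34 h

Centroid of excess rainfall: t_c = Σ P_i·t̄_i / ΣP_i = 0.1611 h (block centres at 0.125, 0.375 h).
Hydrograph peak occurs at t = 0.5 h, so basin lag t_L = 0.5 − 0.1611 = 0.34 h.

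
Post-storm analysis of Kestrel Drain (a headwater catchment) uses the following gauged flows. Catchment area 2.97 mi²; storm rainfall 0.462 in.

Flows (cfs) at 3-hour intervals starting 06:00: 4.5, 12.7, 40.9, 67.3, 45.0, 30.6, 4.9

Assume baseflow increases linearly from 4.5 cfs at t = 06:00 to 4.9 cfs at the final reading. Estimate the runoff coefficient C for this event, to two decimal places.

ΣQ_DR = 173.0 cfs; V = ΣQ_DR·Δt = 1.868 × 10^6 ft³.
Runoff depth d = V / A = 0.2708 in.
C = d / P = 0.2708 / 0.462 = 0.59.

C ≈ 0.59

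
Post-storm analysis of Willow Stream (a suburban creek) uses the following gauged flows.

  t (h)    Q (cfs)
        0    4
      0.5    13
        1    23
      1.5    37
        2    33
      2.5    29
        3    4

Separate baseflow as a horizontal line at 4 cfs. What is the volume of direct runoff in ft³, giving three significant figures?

V ≈ 2.07 × 10^5 ft³

Direct-runoff ordinates (Q − Q_b): 0.0, 9.0, 19.0, 33.0, 29.0, 25.0, 0.0 cfs.
ΣQ_DR = 115.0 cfs.
With Δt = 0.5 h = 1800 s, V = ΣQ_DR · Δt = 115.0 × 1800 = 2.07 × 10^5 ft³.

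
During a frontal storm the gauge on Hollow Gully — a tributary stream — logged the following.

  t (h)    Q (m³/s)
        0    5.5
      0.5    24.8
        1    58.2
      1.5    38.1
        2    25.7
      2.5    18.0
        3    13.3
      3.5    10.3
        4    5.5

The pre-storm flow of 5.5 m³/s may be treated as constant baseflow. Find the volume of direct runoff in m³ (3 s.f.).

Direct-runoff ordinates (Q − Q_b): 0.0, 19.3, 52.7, 32.6, 20.2, 12.5, 7.8, 4.8, 0.0 m³/s.
ΣQ_DR = 149.9 m³/s.
With Δt = 0.5 h = 1800 s, V = ΣQ_DR · Δt = 149.9 × 1800 = 2.70 × 10^5 m³.

V ≈ 2.70 × 10^5 m³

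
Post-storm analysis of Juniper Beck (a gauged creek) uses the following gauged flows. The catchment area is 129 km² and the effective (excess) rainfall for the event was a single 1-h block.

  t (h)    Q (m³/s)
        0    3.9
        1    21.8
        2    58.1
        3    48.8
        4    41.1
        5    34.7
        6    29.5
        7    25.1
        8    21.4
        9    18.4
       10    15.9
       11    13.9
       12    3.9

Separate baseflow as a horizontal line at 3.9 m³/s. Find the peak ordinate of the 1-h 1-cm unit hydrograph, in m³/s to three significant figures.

U_p ≈ 68.0 m³/s

Direct runoff: 0.0, 17.9, 54.2, 44.9, 37.2, 30.8, 25.6, 21.2, 17.5, 14.5, 12.0, 10.0, 0.0 m³/s; ΣQ_DR = 285.8 m³/s, peak = 54.2 m³/s.
Runoff depth d = ΣQ_DR·Δt / A = 285.8 × 3600 / (129 km²) = 7.976 mm.
The 1-cm UH is the DRH scaled by (10 mm)/d, so U_p = 54.2 × 10/7.976 = 68.0 m³/s.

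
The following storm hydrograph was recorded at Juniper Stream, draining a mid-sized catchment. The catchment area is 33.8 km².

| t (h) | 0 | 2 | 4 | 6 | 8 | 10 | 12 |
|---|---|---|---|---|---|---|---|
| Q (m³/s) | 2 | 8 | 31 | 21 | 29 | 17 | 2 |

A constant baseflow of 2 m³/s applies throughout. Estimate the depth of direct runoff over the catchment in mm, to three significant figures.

d ≈ 20.4 mm

Direct runoff: 0.0, 6.0, 29.0, 19.0, 27.0, 15.0, 0.0 m³/s; ΣQ_DR = 96.00 m³/s.
V = ΣQ_DR · Δt = 96.00 × 7200 s = 6.912 × 10^5 m³.
Over A = 33.8 km², depth = V / A = 20.4 mm.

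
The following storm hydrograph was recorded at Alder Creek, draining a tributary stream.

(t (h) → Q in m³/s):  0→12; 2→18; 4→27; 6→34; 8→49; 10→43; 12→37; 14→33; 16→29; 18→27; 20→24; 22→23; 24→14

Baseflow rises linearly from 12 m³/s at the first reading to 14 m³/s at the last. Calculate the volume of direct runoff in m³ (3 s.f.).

Direct-runoff ordinates (Q − Q_b): 0.00, 5.83, 14.67, 21.50, 36.33, 30.17, 24.00, 19.83, 15.67, 13.50, 10.33, 9.17, 0.00 m³/s.
ΣQ_DR = 201.0 m³/s.
With Δt = 2 h = 7200 s, V = ΣQ_DR · Δt = 201.0 × 7200 = 1.45 × 10^6 m³.

V ≈ 1.45 × 10^6 m³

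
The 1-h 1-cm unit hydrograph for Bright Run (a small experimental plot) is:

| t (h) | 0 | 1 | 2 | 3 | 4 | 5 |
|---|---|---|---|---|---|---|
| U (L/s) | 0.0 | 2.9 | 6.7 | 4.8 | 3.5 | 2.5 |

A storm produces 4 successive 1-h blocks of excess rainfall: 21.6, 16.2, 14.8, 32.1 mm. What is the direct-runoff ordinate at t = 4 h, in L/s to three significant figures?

By discrete convolution, Q_j = Σ (P_i / 10 mm) · U_{j−i}.
At t = 4 h (j=4): Q = (21.6/10)·3.5 + (16.2/10)·4.8 + (14.8/10)·6.7 + (32.1/10)·2.9 = 34.6 L/s.

Q ≈ 34.6 L/s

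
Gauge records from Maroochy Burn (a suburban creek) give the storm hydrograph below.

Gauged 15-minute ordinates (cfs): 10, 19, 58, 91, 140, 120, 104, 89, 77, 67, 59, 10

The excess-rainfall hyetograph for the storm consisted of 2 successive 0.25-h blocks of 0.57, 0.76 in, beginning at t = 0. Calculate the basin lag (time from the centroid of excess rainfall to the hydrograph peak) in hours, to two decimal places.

t_L ≈ 0.73 h

Centroid of excess rainfall: t_c = Σ P_i·t̄_i / ΣP_i = 0.2679 h (block centres at 0.125, 0.375 h).
Hydrograph peak occurs at t = 1 h, so basin lag t_L = 1 − 0.2679 = 0.73 h.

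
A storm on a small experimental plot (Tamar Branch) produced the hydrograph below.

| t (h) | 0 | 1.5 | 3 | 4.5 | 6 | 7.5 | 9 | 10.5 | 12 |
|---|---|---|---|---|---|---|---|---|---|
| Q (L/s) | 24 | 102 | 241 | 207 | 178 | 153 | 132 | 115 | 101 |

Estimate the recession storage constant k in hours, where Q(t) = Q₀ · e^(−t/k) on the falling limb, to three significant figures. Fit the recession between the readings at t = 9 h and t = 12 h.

k ≈ 11.2 h

On the falling limb, Q drops from 132 to 101 L/s between t = 9 h and t = 12 h (Δt = 3 h).
k = −Δt / ln(Q₂/Q₁) = −3 / ln(101/132) = 11.2 h.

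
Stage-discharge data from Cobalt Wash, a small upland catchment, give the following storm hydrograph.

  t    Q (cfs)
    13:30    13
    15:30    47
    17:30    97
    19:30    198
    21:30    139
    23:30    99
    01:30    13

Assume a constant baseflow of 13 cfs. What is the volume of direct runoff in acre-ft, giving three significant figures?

V ≈ 85.1 acre-ft

Direct-runoff ordinates (Q − Q_b): 0.0, 34.0, 84.0, 185.0, 126.0, 86.0, 0.0 cfs.
ΣQ_DR = 515.0 cfs.
With Δt = 2 h = 7200 s, V = ΣQ_DR · Δt = 515.0 × 7200 = 3.71 × 10^6 ft³ = 85.1 acre-ft.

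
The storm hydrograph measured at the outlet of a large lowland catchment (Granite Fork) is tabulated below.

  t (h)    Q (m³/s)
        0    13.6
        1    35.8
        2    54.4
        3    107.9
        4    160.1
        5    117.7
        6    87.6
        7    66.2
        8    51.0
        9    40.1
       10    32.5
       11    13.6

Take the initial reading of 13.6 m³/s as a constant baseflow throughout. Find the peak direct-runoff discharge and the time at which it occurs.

Q_p = 146.5 m³/s at t = 4 h

Subtracting baseflow gives direct-runoff ordinates: 0.0, 22.2, 40.8, 94.3, 146.5, 104.1, 74.0, 52.6, 37.4, 26.5, 18.9, 0.0 m³/s.
The maximum is 146.5 m³/s, occurring at the reading for t = 4 h.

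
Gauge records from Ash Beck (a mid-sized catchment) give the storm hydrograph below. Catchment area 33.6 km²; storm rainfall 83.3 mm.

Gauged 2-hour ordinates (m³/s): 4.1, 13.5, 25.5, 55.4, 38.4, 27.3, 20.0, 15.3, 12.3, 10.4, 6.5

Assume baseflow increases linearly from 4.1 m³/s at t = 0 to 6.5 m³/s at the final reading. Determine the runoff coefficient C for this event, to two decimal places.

C ≈ 0.44

ΣQ_DR = 170.4 m³/s; V = ΣQ_DR·Δt = 1.227 × 10^6 m³.
Runoff depth d = V / A = 36.51 mm.
C = d / P = 36.51 / 83.3 = 0.44.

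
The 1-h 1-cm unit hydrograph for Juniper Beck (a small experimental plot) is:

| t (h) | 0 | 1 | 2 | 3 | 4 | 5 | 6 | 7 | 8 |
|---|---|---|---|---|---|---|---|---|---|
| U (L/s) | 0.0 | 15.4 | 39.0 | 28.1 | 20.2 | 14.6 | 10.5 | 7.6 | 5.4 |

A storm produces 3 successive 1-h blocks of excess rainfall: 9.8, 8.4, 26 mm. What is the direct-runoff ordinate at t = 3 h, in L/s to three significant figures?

By discrete convolution, Q_j = Σ (P_i / 10 mm) · U_{j−i}.
At t = 3 h (j=3): Q = (9.8/10)·28.1 + (8.4/10)·39.0 + (26/10)·15.4 = 100 L/s.

Q ≈ 100 L/s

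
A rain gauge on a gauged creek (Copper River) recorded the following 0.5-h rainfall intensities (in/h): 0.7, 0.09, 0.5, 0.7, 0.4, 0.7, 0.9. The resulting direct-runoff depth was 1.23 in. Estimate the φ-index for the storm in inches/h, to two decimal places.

φ ≈ 0.24 in/h

Only the 6 blocks with intensity above φ contribute runoff: 0.7, 0.5, 0.7, 0.4, 0.7, 0.9 in/h.
Σ(I−φ)·Δt = d  ⇒  (0.7+0.5+0.7+0.4+0.7+0.9 − 6φ)·0.5 = 1.23
φ = (3.900 − 1.23/0.5) / 6 = 0.24 in/h.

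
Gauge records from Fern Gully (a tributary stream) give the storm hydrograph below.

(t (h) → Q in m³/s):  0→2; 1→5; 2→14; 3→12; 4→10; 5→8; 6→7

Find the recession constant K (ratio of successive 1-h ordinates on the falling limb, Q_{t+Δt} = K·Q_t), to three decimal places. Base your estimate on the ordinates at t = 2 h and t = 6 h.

K ≈ 0.841

Using the recession-limb readings at t = 2 h and t = 6 h: Q falls from 14 to 7 m³/s over 4 intervals.
K = (Q₂/Q₁)^(1/4) = (7/14)^(1/4) = 0.841.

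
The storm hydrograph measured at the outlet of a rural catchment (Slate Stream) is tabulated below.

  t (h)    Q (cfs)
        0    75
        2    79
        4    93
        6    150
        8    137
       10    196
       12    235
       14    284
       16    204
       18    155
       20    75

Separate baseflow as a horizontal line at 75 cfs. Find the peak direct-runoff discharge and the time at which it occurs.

Q_p = 209.0 cfs at t = 14 h

Subtracting baseflow gives direct-runoff ordinates: 0.0, 4.0, 18.0, 75.0, 62.0, 121.0, 160.0, 209.0, 129.0, 80.0, 0.0 cfs.
The maximum is 209.0 cfs, occurring at the reading for t = 14 h.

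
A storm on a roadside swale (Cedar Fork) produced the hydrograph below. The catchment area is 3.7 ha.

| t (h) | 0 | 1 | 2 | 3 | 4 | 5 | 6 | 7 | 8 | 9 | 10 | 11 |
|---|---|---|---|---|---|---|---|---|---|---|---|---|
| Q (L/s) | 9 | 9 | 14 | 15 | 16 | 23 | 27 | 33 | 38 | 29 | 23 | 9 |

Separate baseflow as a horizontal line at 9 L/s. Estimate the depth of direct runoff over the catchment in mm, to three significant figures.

Direct runoff: 0.0, 0.0, 5.0, 6.0, 7.0, 14.0, 18.0, 24.0, 29.0, 20.0, 14.0, 0.0 L/s; ΣQ_DR = 137.0 L/s.
V = ΣQ_DR · Δt = 137.0 × 3600 s = 4.932 × 10^5 L.
Over A = 3.7 ha, depth = V / A = 13.3 mm.

d ≈ 13.3 mm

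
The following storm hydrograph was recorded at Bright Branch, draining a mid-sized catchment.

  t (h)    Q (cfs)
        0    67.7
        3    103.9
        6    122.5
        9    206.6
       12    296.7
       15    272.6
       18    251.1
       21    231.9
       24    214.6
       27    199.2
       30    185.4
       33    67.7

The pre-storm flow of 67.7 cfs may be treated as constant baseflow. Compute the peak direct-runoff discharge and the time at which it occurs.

Q_p = 229.0 cfs at t = 12 h

Subtracting baseflow gives direct-runoff ordinates: 0.0, 36.2, 54.8, 138.9, 229.0, 204.9, 183.4, 164.2, 146.9, 131.5, 117.7, 0.0 cfs.
The maximum is 229.0 cfs, occurring at the reading for t = 12 h.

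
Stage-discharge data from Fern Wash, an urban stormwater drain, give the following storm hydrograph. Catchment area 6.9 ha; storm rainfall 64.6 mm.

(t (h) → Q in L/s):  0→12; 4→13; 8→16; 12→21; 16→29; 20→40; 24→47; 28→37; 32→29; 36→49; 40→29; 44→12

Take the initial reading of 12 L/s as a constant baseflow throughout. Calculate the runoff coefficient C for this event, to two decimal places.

ΣQ_DR = 190.0 L/s; V = ΣQ_DR·Δt = 2.736 × 10^6 L.
Runoff depth d = V / A = 39.65 mm.
C = d / P = 39.65 / 64.6 = 0.61.

C ≈ 0.61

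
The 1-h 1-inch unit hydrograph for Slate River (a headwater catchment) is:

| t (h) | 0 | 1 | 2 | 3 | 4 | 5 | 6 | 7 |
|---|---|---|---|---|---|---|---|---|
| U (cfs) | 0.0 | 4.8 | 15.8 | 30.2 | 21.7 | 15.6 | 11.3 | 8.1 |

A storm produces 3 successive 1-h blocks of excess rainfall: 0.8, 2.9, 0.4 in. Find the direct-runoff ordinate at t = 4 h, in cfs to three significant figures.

Q ≈ 111 cfs

By discrete convolution, Q_j = Σ (P_i / 1 in) · U_{j−i}.
At t = 4 h (j=4): Q = (0.8/1)·21.7 + (2.9/1)·30.2 + (0.4/1)·15.8 = 111 cfs.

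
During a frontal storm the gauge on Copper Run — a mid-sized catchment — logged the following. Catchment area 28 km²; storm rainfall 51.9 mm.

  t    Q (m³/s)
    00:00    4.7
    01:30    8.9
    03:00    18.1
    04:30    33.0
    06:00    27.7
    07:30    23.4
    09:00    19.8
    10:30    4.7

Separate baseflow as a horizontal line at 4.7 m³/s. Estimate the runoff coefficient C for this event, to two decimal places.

C ≈ 0.38

ΣQ_DR = 102.7 m³/s; V = ΣQ_DR·Δt = 5.546 × 10^5 m³.
Runoff depth d = V / A = 19.81 mm.
C = d / P = 19.81 / 51.9 = 0.38.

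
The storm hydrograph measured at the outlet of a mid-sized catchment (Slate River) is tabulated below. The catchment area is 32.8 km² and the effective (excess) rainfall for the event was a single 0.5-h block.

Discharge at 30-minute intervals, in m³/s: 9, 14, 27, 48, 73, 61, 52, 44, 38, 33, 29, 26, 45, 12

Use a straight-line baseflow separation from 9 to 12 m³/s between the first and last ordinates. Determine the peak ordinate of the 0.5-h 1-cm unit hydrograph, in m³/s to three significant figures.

Direct runoff: 0.00, 4.77, 17.54, 38.31, 63.08, 50.85, 41.62, 33.38, 27.15, 21.92, 17.69, 14.46, 33.23, 0.00 m³/s; ΣQ_DR = 364.0 m³/s, peak = 63.08 m³/s.
Runoff depth d = ΣQ_DR·Δt / A = 364.0 × 1800 / (32.8 km²) = 19.98 mm.
The 1-cm UH is the DRH scaled by (10 mm)/d, so U_p = 63.08 × 10/19.98 = 31.6 m³/s.

U_p ≈ 31.6 m³/s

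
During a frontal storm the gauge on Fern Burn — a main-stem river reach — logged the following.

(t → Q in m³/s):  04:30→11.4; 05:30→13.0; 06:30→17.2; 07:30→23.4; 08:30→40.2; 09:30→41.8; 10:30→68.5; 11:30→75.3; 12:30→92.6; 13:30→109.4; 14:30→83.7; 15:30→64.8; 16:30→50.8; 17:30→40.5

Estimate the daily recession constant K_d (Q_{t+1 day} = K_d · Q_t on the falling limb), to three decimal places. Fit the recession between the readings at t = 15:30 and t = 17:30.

K_d ≈ 0.004

Between t = 15:30 and t = 17:30 the flow falls from 64.8 to 40.5 m³/s over 2×1 h = 2 h.
Per-interval ratio K = (40.5/64.8)^(1/2) = 0.7906; K_d = K^(24/1) = 0.004.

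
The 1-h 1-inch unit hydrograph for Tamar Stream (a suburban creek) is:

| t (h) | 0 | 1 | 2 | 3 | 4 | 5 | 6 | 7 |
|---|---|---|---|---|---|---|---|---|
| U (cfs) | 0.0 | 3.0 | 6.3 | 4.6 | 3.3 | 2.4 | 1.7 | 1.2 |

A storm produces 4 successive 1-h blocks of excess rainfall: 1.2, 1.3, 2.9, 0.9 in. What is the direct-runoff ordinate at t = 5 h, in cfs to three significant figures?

Q ≈ 26.2 cfs

By discrete convolution, Q_j = Σ (P_i / 1 in) · U_{j−i}.
At t = 5 h (j=5): Q = (1.2/1)·2.4 + (1.3/1)·3.3 + (2.9/1)·4.6 + (0.9/1)·6.3 = 26.2 cfs.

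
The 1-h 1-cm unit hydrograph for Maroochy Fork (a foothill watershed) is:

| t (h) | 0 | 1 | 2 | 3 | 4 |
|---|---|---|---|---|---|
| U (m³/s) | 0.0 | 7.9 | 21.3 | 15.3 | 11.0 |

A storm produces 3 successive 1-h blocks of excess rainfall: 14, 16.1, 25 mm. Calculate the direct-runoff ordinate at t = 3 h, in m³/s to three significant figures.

By discrete convolution, Q_j = Σ (P_i / 10 mm) · U_{j−i}.
At t = 3 h (j=3): Q = (14/10)·15.3 + (16.1/10)·21.3 + (25/10)·7.9 = 75.5 m³/s.

Q ≈ 75.5 m³/s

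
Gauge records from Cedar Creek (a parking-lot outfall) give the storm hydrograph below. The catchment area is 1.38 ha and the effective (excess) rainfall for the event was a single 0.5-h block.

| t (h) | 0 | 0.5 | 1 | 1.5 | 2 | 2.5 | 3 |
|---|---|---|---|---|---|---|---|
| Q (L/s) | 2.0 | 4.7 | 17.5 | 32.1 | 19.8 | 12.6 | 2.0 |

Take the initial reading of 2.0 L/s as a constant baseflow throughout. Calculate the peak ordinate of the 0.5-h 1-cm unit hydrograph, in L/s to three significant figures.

Direct runoff: 0.0, 2.7, 15.5, 30.1, 17.8, 10.6, 0.0 L/s; ΣQ_DR = 76.70 L/s, peak = 30.1 L/s.
Runoff depth d = ΣQ_DR·Δt / A = 76.70 × 1800 / (1.38 ha) = 10.00 mm.
The 1-cm UH is the DRH scaled by (10 mm)/d, so U_p = 30.1 × 10/10.00 = 30.1 L/s.

U_p ≈ 30.1 L/s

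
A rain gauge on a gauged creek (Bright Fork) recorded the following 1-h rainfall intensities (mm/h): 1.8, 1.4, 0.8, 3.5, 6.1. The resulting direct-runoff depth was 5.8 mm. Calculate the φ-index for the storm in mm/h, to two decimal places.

φ ≈ 1.90 mm/h

Only the 2 blocks with intensity above φ contribute runoff: 3.5, 6.1 mm/h.
Σ(I−φ)·Δt = d  ⇒  (3.5+6.1 − 2φ)·1 = 5.8
φ = (9.600 − 5.8/1) / 2 = 1.90 mm/h.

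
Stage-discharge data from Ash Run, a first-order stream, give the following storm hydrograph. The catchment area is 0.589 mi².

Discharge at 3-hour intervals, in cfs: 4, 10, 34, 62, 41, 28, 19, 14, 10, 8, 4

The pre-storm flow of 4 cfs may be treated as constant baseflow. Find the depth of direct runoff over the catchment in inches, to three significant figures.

d ≈ 1.50 in

Direct runoff: 0.0, 6.0, 30.0, 58.0, 37.0, 24.0, 15.0, 10.0, 6.0, 4.0, 0.0 cfs; ΣQ_DR = 190.0 cfs.
V = ΣQ_DR · Δt = 190.0 × 10800 s = 2.052 × 10^6 ft³.
Over A = 0.589 mi², depth = V / A = 1.50 in.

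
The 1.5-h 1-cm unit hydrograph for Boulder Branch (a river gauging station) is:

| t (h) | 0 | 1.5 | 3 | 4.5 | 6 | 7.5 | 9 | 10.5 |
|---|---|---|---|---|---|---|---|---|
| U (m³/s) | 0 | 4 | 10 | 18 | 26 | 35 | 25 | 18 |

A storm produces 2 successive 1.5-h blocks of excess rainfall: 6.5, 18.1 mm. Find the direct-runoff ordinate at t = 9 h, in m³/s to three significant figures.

By discrete convolution, Q_j = Σ (P_i / 10 mm) · U_{j−i}.
At t = 9 h (j=6): Q = (6.5/10)·25 + (18.1/10)·35 = 79.6 m³/s.

Q ≈ 79.6 m³/s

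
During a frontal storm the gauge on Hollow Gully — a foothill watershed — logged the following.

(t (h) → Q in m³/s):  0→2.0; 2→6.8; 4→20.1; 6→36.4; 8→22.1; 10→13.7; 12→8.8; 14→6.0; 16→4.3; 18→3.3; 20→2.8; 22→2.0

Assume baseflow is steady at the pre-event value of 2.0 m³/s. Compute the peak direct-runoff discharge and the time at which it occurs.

Q_p = 34.4 m³/s at t = 6 h

Subtracting baseflow gives direct-runoff ordinates: 0.0, 4.8, 18.1, 34.4, 20.1, 11.7, 6.8, 4.0, 2.3, 1.3, 0.8, 0.0 m³/s.
The maximum is 34.4 m³/s, occurring at the reading for t = 6 h.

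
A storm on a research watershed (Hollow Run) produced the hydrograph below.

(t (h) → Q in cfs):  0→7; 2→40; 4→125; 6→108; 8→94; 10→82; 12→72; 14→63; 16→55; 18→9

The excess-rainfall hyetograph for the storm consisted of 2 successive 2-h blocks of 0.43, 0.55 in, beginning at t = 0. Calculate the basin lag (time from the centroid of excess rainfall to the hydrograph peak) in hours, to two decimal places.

Centroid of excess rainfall: t_c = Σ P_i·t̄_i / ΣP_i = 2.1224 h (block centres at 1, 3 h).
Hydrograph peak occurs at t = 4 h, so basin lag t_L = 4 − 2.1224 = 1.88 h.

t_L ≈ 1.88 h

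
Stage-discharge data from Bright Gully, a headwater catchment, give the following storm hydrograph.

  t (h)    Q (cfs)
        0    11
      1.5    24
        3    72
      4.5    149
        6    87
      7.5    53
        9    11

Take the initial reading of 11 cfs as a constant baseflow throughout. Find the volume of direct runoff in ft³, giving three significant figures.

Direct-runoff ordinates (Q − Q_b): 0.0, 13.0, 61.0, 138.0, 76.0, 42.0, 0.0 cfs.
ΣQ_DR = 330.0 cfs.
With Δt = 1.5 h = 5400 s, V = ΣQ_DR · Δt = 330.0 × 5400 = 1.78 × 10^6 ft³.

V ≈ 1.78 × 10^6 ft³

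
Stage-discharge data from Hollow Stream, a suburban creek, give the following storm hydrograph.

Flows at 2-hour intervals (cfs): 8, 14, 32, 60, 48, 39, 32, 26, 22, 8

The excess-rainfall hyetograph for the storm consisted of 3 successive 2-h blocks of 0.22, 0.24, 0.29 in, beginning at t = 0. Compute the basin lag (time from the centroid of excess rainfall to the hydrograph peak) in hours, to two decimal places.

t_L ≈ 2.81 h

Centroid of excess rainfall: t_c = Σ P_i·t̄_i / ΣP_i = 3.1867 h (block centres at 1, 3, 5 h).
Hydrograph peak occurs at t = 6 h, so basin lag t_L = 6 − 3.1867 = 2.81 h.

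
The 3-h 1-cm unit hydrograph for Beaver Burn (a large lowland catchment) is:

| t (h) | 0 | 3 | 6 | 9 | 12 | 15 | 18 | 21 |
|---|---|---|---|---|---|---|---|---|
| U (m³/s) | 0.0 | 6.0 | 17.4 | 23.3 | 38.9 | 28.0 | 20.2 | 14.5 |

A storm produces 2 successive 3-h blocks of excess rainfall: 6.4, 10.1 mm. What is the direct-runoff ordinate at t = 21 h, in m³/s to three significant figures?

By discrete convolution, Q_j = Σ (P_i / 10 mm) · U_{j−i}.
At t = 21 h (j=7): Q = (6.4/10)·14.5 + (10.1/10)·20.2 = 29.7 m³/s.

Q ≈ 29.7 m³/s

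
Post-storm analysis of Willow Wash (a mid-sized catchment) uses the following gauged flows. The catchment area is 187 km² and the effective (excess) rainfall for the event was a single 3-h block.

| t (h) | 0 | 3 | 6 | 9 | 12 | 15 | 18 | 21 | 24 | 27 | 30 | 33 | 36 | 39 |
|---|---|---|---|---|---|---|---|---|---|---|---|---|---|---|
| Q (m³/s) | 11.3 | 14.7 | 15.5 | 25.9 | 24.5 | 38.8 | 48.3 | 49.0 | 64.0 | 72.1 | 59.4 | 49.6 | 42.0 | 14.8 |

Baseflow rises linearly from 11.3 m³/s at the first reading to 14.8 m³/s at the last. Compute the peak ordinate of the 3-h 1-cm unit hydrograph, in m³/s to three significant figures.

Direct runoff: 0.00, 3.13, 3.66, 13.79, 12.12, 26.15, 35.38, 35.82, 50.55, 58.38, 45.41, 35.34, 27.47, 0.00 m³/s; ΣQ_DR = 347.2 m³/s, peak = 58.38 m³/s.
Runoff depth d = ΣQ_DR·Δt / A = 347.2 × 10800 / (187 km²) = 20.05 mm.
The 1-cm UH is the DRH scaled by (10 mm)/d, so U_p = 58.38 × 10/20.05 = 29.1 m³/s.

U_p ≈ 29.1 m³/s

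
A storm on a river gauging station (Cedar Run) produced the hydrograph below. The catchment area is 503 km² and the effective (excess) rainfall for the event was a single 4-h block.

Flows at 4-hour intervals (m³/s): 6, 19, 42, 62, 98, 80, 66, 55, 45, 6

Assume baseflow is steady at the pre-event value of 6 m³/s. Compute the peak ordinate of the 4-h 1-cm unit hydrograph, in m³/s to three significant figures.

U_p ≈ 76.7 m³/s

Direct runoff: 0.0, 13.0, 36.0, 56.0, 92.0, 74.0, 60.0, 49.0, 39.0, 0.0 m³/s; ΣQ_DR = 419.0 m³/s, peak = 92.0 m³/s.
Runoff depth d = ΣQ_DR·Δt / A = 419.0 × 14400 / (503 km²) = 12.00 mm.
The 1-cm UH is the DRH scaled by (10 mm)/d, so U_p = 92.0 × 10/12.00 = 76.7 m³/s.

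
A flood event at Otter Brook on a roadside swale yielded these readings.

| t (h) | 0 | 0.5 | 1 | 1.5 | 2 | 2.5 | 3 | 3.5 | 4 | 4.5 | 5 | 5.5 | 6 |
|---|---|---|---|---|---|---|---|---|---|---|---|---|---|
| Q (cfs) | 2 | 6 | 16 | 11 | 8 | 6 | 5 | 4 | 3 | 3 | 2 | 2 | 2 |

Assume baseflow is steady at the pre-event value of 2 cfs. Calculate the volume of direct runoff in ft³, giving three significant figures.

V ≈ 79200 ft³

Direct-runoff ordinates (Q − Q_b): 0.0, 4.0, 14.0, 9.0, 6.0, 4.0, 3.0, 2.0, 1.0, 1.0, 0.0, 0.0, 0.0 cfs.
ΣQ_DR = 44.00 cfs.
With Δt = 0.5 h = 1800 s, V = ΣQ_DR · Δt = 44.00 × 1800 = 79200 ft³.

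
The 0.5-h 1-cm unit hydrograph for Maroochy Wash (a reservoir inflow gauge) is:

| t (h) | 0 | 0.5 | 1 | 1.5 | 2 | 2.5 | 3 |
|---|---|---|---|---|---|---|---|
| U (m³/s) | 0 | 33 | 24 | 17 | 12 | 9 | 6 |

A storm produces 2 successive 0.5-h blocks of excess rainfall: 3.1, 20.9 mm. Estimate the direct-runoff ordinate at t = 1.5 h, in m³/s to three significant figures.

Q ≈ 55.4 m³/s

By discrete convolution, Q_j = Σ (P_i / 10 mm) · U_{j−i}.
At t = 1.5 h (j=3): Q = (3.1/10)·17 + (20.9/10)·24 = 55.4 m³/s.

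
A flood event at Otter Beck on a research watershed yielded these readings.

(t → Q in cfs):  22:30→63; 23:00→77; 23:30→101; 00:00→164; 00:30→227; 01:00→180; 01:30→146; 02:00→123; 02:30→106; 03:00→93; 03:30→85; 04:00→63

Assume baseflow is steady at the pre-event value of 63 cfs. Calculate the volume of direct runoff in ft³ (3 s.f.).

V ≈ 1.21 × 10^6 ft³

Direct-runoff ordinates (Q − Q_b): 0.0, 14.0, 38.0, 101.0, 164.0, 117.0, 83.0, 60.0, 43.0, 30.0, 22.0, 0.0 cfs.
ΣQ_DR = 672.0 cfs.
With Δt = 0.5 h = 1800 s, V = ΣQ_DR · Δt = 672.0 × 1800 = 1.21 × 10^6 ft³.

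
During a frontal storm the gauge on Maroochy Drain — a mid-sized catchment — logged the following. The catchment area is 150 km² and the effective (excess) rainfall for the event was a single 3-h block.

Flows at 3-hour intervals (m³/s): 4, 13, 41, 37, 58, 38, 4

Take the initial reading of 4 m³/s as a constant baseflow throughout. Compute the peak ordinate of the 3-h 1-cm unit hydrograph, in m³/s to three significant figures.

Direct runoff: 0.0, 9.0, 37.0, 33.0, 54.0, 34.0, 0.0 m³/s; ΣQ_DR = 167.0 m³/s, peak = 54.0 m³/s.
Runoff depth d = ΣQ_DR·Δt / A = 167.0 × 10800 / (150 km²) = 12.02 mm.
The 1-cm UH is the DRH scaled by (10 mm)/d, so U_p = 54.0 × 10/12.02 = 44.9 m³/s.

U_p ≈ 44.9 m³/s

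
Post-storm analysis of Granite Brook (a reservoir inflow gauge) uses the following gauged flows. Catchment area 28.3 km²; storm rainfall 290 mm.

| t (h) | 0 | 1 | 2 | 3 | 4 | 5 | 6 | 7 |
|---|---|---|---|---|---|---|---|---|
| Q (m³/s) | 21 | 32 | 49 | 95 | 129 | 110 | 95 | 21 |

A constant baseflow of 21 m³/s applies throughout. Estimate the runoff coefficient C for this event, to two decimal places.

ΣQ_DR = 384.0 m³/s; V = ΣQ_DR·Δt = 1.382 × 10^6 m³.
Runoff depth d = V / A = 48.85 mm.
C = d / P = 48.85 / 290 = 0.17.

C ≈ 0.17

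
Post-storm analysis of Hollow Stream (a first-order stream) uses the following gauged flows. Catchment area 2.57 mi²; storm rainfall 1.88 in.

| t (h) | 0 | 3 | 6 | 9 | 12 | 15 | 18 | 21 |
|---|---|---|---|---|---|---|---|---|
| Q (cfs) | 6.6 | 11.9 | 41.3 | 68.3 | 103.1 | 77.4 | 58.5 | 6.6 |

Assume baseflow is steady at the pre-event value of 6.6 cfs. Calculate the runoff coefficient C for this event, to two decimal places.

C ≈ 0.31

ΣQ_DR = 320.9 cfs; V = ΣQ_DR·Δt = 3.466 × 10^6 ft³.
Runoff depth d = V / A = 0.5805 in.
C = d / P = 0.5805 / 1.88 = 0.31.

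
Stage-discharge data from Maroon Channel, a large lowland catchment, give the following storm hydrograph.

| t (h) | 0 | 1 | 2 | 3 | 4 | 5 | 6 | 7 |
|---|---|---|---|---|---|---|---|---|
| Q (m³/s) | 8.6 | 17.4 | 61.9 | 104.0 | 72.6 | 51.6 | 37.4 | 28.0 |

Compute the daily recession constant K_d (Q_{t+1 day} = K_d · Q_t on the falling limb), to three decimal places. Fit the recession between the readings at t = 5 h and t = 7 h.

Between t = 5 h and t = 7 h the flow falls from 51.6 to 28.0 m³/s over 2×1 h = 2 h.
Per-interval ratio K = (28.0/51.6)^(1/2) = 0.7366; K_d = K^(24/1) = 0.001.

K_d ≈ 0.001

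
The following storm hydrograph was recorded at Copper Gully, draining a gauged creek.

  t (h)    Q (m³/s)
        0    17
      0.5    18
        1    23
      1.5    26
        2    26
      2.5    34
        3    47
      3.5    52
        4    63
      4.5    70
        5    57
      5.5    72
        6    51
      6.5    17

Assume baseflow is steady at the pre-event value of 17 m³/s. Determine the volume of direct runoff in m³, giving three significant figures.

V ≈ 6.03 × 10^5 m³

Direct-runoff ordinates (Q − Q_b): 0.0, 1.0, 6.0, 9.0, 9.0, 17.0, 30.0, 35.0, 46.0, 53.0, 40.0, 55.0, 34.0, 0.0 m³/s.
ΣQ_DR = 335.0 m³/s.
With Δt = 0.5 h = 1800 s, V = ΣQ_DR · Δt = 335.0 × 1800 = 6.03 × 10^5 m³.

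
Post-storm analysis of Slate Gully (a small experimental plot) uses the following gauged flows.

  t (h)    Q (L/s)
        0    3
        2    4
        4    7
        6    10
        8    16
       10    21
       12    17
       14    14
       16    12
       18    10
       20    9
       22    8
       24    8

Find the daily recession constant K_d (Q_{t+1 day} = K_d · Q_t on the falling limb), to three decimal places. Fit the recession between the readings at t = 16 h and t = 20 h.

K_d ≈ 0.178

Between t = 16 h and t = 20 h the flow falls from 12 to 9 L/s over 2×2 h = 4 h.
Per-interval ratio K = (9/12)^(1/2) = 0.8660; K_d = K^(24/2) = 0.178.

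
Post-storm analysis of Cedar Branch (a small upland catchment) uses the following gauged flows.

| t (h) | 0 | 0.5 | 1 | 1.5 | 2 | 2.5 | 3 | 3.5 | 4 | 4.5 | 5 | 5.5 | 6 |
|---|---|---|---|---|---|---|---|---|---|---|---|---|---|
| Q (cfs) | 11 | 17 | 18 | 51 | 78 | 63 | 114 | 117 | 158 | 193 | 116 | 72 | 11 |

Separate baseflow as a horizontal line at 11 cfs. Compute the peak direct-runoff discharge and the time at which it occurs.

Subtracting baseflow gives direct-runoff ordinates: 0.0, 6.0, 7.0, 40.0, 67.0, 52.0, 103.0, 106.0, 147.0, 182.0, 105.0, 61.0, 0.0 cfs.
The maximum is 182.0 cfs, occurring at the reading for t = 4.5 h.

Q_p = 182.0 cfs at t = 4.5 h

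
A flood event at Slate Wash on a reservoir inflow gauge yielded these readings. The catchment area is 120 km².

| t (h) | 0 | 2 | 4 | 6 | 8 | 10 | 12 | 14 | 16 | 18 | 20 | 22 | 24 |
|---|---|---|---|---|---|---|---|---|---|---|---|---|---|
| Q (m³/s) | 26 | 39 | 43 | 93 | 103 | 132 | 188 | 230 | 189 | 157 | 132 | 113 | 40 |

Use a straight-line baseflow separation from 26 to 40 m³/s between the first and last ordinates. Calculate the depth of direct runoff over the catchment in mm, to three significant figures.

Direct runoff: 0.00, 11.83, 14.67, 63.50, 72.33, 100.17, 155.00, 195.83, 153.67, 120.50, 94.33, 74.17, 0.00 m³/s; ΣQ_DR = 1056 m³/s.
V = ΣQ_DR · Δt = 1056 × 7200 s = 7.603 × 10^6 m³.
Over A = 120 km², depth = V / A = 63.4 mm.

d ≈ 63.4 mm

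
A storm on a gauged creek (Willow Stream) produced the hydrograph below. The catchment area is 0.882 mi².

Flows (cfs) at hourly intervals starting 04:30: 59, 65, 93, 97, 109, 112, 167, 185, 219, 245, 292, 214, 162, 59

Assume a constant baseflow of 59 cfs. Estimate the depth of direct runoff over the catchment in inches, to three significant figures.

d ≈ 2.20 in

Direct runoff: 0.0, 6.0, 34.0, 38.0, 50.0, 53.0, 108.0, 126.0, 160.0, 186.0, 233.0, 155.0, 103.0, 0.0 cfs; ΣQ_DR = 1252 cfs.
V = ΣQ_DR · Δt = 1252 × 3600 s = 4.507 × 10^6 ft³.
Over A = 0.882 mi², depth = V / A = 2.20 in.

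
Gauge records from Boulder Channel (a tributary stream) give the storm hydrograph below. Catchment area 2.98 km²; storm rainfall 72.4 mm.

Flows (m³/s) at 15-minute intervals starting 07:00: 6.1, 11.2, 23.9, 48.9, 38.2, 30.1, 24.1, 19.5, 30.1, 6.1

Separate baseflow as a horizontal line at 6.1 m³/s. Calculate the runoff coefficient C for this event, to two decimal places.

C ≈ 0.74

ΣQ_DR = 177.2 m³/s; V = ΣQ_DR·Δt = 1.595 × 10^5 m³.
Runoff depth d = V / A = 53.52 mm.
C = d / P = 53.52 / 72.4 = 0.74.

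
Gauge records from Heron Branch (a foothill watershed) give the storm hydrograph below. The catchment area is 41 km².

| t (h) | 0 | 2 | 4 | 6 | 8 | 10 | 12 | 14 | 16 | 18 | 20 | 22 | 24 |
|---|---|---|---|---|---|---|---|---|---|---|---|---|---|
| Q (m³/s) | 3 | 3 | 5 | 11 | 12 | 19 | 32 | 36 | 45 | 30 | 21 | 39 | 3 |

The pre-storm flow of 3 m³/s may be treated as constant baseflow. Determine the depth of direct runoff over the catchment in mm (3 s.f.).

d ≈ 38.6 mm

Direct runoff: 0.0, 0.0, 2.0, 8.0, 9.0, 16.0, 29.0, 33.0, 42.0, 27.0, 18.0, 36.0, 0.0 m³/s; ΣQ_DR = 220.0 m³/s.
V = ΣQ_DR · Δt = 220.0 × 7200 s = 1.584 × 10^6 m³.
Over A = 41 km², depth = V / A = 38.6 mm.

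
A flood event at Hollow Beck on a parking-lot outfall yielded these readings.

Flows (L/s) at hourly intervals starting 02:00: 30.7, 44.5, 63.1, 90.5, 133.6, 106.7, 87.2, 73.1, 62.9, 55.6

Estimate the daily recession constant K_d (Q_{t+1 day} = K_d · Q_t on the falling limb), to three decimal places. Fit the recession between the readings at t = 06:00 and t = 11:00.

K_d ≈ 0.015

Between t = 06:00 and t = 11:00 the flow falls from 133.6 to 55.6 L/s over 5×1 h = 5 h.
Per-interval ratio K = (55.6/133.6)^(1/5) = 0.8392; K_d = K^(24/1) = 0.015.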